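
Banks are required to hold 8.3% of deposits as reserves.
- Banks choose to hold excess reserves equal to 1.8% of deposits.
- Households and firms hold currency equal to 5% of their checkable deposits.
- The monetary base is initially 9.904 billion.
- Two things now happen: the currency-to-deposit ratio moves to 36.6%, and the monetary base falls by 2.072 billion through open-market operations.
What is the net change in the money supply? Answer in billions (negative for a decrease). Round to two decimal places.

Before: m₁ = (1 + 0.05) / (0.083 + 0.018 + 0.05) ≈ 6.9536, MB₁ = 9.904, so M₁ = 6.9536 × 9.904 ≈ 68.8685 billion.
After: m₂ = (1 + 0.366) / (0.083 + 0.018 + 0.366) ≈ 2.9251, MB₂ = 9.904 − 2.072 = 7.832, so M₂ = 2.9251 × 7.832 ≈ 22.9094 billion.
ΔM = M₂ − M₁ = 22.9094 − 68.8685 = -45.9591 billion.

-45.96 billion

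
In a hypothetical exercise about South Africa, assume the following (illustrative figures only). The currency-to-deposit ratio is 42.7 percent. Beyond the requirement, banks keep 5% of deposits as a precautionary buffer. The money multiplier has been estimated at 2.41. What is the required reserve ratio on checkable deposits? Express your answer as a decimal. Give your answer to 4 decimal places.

0.1151

Using m = 2.41. Since m = (1 + c)/(c + rr + e), the denominator satisfies c + rr + e = (1 + c)/m = (1 + 0.427) / 2.41 ≈ 0.592116.
With c = 0.427 and e = 0.05, the required reserve ratio on checkable deposits is 0.592116 − 0.427 − 0.05 = 0.115116.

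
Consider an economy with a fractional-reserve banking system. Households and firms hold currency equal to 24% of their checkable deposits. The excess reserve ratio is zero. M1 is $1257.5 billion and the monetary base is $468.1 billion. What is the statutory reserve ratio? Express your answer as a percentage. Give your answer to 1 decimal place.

Using m = M/MB = 1257.5/468.1 ≈ 2.686392. Since m = (1 + c)/(c + rr + e), the denominator satisfies c + rr + e = (1 + c)/m = (1 + 0.24) / 2.686392 ≈ 0.461586.
With c = 0.24 and e = 0, the statutory reserve ratio is 0.461586 − 0.24 − 0 = 0.221586.

22.2%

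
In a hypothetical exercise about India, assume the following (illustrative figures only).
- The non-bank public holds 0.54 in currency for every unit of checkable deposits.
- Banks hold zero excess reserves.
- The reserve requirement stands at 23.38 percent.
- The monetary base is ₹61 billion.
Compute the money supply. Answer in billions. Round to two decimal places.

₹121.40 billion

The money multiplier is m = (1 + c) / (rr + c) = (1 + 0.54) / (0.2338 + 0.54) ≈ 1.99018.
So M = m × MB = 1.99018 × 61 ≈ 121.401 billion.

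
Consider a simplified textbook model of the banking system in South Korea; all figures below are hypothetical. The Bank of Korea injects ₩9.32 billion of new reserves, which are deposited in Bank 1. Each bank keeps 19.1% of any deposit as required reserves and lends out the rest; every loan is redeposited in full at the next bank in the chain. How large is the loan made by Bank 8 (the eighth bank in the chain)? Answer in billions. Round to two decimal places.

Each bank lends a fraction (1 − rr) = 0.8090 of the deposit it receives, so Bank 8 receives 9.32·0.8090^7 and lends 9.32·0.8090^8 ≈ 1.7100 billion.

₩1.71 billion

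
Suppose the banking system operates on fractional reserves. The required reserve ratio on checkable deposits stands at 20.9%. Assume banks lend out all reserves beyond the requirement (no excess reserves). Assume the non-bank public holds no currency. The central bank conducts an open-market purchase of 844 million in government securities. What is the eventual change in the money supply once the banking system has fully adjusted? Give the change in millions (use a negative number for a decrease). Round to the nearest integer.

The simple money multiplier is m = 1/rr = 1/0.209 ≈ 4.7847.
An open-market purchase increases the monetary base by 844 million, so ΔM = m × ΔMB = 4.7847 × 844 = 4038.2868 million.

4038 million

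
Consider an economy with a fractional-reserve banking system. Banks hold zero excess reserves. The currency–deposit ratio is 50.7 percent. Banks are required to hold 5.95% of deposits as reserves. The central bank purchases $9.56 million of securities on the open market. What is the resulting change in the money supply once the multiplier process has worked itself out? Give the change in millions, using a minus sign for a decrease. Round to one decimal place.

$25.4 million

The money multiplier is m = (1 + c) / (rr + c) = (1 + 0.507) / (0.0595 + 0.507) ≈ 2.6602.
The purchase adds 9.56 million of base, so ΔM = m × ΔMB = 2.6602 × (+9.56) ≈ 25.4315 million.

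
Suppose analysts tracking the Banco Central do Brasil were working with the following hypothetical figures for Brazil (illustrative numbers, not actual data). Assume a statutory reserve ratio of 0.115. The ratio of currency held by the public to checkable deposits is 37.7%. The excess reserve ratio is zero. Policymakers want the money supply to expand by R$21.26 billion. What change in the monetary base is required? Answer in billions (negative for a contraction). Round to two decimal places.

The money multiplier is m = (1 + c) / (rr + c) = (1 + 0.377) / (0.115 + 0.377) ≈ 2.79878.
ΔMB = ΔM / m = (+21.26) / 2.79878 ≈ 7.5962 billion.

R$7.60 billion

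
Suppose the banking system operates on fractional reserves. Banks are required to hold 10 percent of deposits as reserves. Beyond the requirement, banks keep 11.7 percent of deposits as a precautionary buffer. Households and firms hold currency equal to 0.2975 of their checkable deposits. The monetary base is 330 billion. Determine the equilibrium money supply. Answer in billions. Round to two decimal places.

832.22 billion

The money multiplier is m = (1 + c) / (rr + e + c) = (1 + 0.2975) / (0.1 + 0.117 + 0.2975) ≈ 2.521866.
So M = m × MB = 2.521866 × 330 ≈ 832.2158 billion.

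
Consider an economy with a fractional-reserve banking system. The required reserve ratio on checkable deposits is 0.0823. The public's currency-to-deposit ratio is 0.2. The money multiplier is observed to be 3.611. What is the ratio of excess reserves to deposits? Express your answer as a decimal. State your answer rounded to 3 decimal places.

0.050

Using m = 3.611. Since m = (1 + c)/(c + rr + e), the denominator satisfies c + rr + e = (1 + c)/m = (1 + 0.2) / 3.611 ≈ 0.332318.
With c = 0.2 and rr = 0.0823, the ratio of excess reserves to deposits is 0.332318 − 0.2 − 0.0823 = 0.050018.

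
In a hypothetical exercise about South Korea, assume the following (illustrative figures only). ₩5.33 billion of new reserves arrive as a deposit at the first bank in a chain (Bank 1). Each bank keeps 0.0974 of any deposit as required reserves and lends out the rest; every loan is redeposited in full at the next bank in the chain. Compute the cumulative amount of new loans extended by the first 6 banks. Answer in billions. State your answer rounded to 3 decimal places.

₩22.685 billion

Bank i lends (1 − rr)^i of the original deposit: Bank 1 lends 5.33·0.9026 ≈ 4.8109, Bank 2 lends 5.33·0.9026² ≈ 4.3423, and so on.
Summing a geometric series: total = 5.33·[0.9026·(1 − 0.9026^6) / (1 − 0.9026)] ≈ 22.6851 billion.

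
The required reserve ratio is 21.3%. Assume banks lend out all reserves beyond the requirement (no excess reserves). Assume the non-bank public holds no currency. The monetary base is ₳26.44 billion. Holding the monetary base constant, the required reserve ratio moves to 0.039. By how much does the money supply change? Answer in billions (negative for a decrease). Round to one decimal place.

Initially m₁ = 1 / (0.213) ≈ 4.6948, so M₁ = 4.6948 × 26.44 ≈ 124.1305 billion.
After the change m₂ = 1 / (0.039) ≈ 25.6410, so M₂ = 25.6410 × 26.44 ≈ 677.948 billion.
ΔM = M₂ − M₁ = 677.948 − 124.1305 = 553.8175 billion.

₳553.8 billion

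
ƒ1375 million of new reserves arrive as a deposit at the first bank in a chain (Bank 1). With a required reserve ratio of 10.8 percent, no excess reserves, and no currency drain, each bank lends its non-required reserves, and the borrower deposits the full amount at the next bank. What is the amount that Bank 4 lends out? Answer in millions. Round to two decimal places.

ƒ870.49 million

Each bank lends a fraction (1 − rr) = 0.8920 of the deposit it receives, so Bank 4 receives 1375·0.8920^3 and lends 1375·0.8920^4 ≈ 870.4867 million.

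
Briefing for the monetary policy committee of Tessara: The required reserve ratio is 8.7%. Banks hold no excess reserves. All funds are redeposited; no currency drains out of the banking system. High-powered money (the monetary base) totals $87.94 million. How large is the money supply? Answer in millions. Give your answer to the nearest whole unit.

$1011 million

With no currency drain or excess reserves, the money multiplier is m = 1/rr = 1/0.087 ≈ 11.4943.
Money supply M = m × MB = 11.4943 × 87.94 ≈ 1010.8087 million.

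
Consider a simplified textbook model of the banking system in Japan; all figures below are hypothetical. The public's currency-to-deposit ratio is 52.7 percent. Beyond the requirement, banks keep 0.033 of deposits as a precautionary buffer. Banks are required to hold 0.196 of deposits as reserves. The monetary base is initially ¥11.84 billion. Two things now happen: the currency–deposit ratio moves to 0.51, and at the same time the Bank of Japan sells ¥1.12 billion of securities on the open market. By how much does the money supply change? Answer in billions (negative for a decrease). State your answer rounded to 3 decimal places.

-2.011 billion

Before: m₁ = (1 + 0.527) / (0.196 + 0.033 + 0.527) ≈ 2.019841, MB₁ = 11.84, so M₁ = 2.019841 × 11.84 ≈ 23.9149 billion.
After: m₂ = (1 + 0.51) / (0.196 + 0.033 + 0.51) ≈ 2.043302, MB₂ = 11.84 − 1.12 = 10.72, so M₂ = 2.043302 × 10.72 ≈ 21.9042 billion.
ΔM = M₂ − M₁ = 21.9042 − 23.9149 = -2.0107 billion.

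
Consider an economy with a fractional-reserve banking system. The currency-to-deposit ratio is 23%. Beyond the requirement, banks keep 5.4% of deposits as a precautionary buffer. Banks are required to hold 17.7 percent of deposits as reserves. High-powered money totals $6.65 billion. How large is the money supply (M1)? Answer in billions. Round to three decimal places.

The money multiplier is m = (1 + c) / (rr + e + c) = (1 + 0.23) / (0.177 + 0.054 + 0.23) ≈ 2.66811.
So M = m × MB = 2.66811 × 6.65 ≈ 17.7429 billion.

$17.743 billion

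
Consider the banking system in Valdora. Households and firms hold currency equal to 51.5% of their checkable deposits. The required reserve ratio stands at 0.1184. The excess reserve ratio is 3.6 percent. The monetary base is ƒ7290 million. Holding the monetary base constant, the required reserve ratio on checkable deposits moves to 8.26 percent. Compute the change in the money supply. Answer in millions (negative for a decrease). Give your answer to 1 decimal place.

Initially m₁ = (1 + 0.515) / (0.1184 + 0.036 + 0.515) ≈ 2.263221, so M₁ = 2.263221 × 7290 ≈ 16498.8811 million.
After the change m₂ = (1 + 0.515) / (0.0826 + 0.036 + 0.515) ≈ 2.391098, so M₂ = 2.391098 × 7290 ≈ 17431.1044 million.
ΔM = M₂ − M₁ = 17431.1044 − 16498.8811 = 932.2233 million.

ƒ932.2 million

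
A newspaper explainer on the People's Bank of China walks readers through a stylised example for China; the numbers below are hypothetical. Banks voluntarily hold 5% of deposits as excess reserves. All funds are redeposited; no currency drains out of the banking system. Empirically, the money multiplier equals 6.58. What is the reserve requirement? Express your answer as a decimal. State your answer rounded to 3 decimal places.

Using m = 6.58. Since m = (1 + c)/(c + rr + e), the denominator satisfies c + rr + e = (1 + c)/m = (1 + 0) / 6.58 ≈ 0.151976.
With c = 0 and e = 0.05, the reserve requirement is 0.151976 − 0 − 0.05 = 0.101976.

0.102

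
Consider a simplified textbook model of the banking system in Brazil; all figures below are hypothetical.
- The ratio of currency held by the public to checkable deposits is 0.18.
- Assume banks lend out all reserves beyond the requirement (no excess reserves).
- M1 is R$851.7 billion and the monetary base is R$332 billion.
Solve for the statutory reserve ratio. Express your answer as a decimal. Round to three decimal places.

0.280

Using m = M/MB = 851.7/332 ≈ 2.565361. Since m = (1 + c)/(c + rr + e), the denominator satisfies c + rr + e = (1 + c)/m = (1 + 0.18) / 2.565361 ≈ 0.459974.
With c = 0.18 and e = 0, the statutory reserve ratio is 0.459974 − 0.18 − 0 = 0.279974.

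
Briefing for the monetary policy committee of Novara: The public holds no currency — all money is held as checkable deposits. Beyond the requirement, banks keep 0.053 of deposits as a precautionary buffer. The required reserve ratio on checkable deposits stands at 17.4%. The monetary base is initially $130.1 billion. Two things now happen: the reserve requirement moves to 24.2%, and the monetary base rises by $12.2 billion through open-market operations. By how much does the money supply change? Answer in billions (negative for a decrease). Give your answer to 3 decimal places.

Before: m₁ = 1 / (0.174 + 0.053) ≈ 4.4052863, MB₁ = 130.1, so M₁ = 4.4052863 × 130.1 ≈ 573.1277 billion.
After: m₂ = 1 / (0.242 + 0.053) ≈ 3.3898305, MB₂ = 130.1 + 12.2 = 142.3, so M₂ = 3.3898305 × 142.3 ≈ 482.3729 billion.
ΔM = M₂ − M₁ = 482.3729 − 573.1277 = -90.7548 billion.

-90.755 billion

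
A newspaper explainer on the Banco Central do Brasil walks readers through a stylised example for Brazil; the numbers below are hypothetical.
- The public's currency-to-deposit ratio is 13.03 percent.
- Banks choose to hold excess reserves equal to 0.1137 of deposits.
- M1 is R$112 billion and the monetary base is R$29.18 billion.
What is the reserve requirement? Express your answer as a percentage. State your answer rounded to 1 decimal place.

Using m = M/MB = 112/29.18 ≈ 3.838245. Since m = (1 + c)/(c + rr + e), the denominator satisfies c + rr + e = (1 + c)/m = (1 + 0.1303) / 3.838245 ≈ 0.294484.
With c = 0.1303 and e = 0.1137, the reserve requirement is 0.294484 − 0.1303 − 0.1137 = 0.050484.

5.0%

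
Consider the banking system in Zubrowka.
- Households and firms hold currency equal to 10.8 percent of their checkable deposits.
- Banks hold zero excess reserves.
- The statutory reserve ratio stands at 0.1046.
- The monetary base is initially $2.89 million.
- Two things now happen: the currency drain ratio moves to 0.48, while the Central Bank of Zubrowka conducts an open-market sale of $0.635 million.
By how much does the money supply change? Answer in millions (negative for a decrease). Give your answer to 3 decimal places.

-9.353 million

Before: m₁ = (1 + 0.108) / (0.1046 + 0.108) ≈ 5.21167, MB₁ = 2.89, so M₁ = 5.21167 × 2.89 ≈ 15.0617 million.
After: m₂ = (1 + 0.48) / (0.1046 + 0.48) ≈ 2.53165, MB₂ = 2.89 − 0.635 = 2.255, so M₂ = 2.53165 × 2.255 ≈ 5.7089 million.
ΔM = M₂ − M₁ = 5.7089 − 15.0617 = -9.3528 million.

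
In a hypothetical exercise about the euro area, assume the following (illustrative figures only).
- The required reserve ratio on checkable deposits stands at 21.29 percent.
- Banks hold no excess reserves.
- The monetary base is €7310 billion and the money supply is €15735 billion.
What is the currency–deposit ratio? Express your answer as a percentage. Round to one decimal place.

47.0%

Using m = M/MB = 15735/7310 ≈ 2.152531. From m = (1 + c)/(c + rr + e), rearranging gives 1 + c = m·(c + rr + e), so c·(1 − m) = m·(rr + e) − 1.
Hence c = [m·(rr + e) − 1]/(1 − m) = [2.152531 × (0.2129 + 0) − 1] / (1 − 2.152531) ≈ 0.470032.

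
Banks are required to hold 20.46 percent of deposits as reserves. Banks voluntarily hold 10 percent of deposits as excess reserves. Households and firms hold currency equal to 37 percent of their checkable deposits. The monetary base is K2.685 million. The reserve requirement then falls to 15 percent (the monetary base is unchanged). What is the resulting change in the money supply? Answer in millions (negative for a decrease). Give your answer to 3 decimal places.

K0.480 million

Initially m₁ = (1 + 0.37) / (0.2046 + 0.1 + 0.37) ≈ 2.03083, so M₁ = 2.03083 × 2.685 ≈ 5.4528 million.
After the change m₂ = (1 + 0.37) / (0.15 + 0.1 + 0.37) ≈ 2.20968, so M₂ = 2.20968 × 2.685 ≈ 5.933 million.
ΔM = M₂ − M₁ = 5.933 − 5.4528 = 0.4802 million.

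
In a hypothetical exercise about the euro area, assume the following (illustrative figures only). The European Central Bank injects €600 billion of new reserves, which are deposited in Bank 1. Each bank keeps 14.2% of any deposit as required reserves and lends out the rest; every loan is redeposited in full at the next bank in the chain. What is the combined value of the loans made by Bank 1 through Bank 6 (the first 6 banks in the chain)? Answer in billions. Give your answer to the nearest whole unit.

€2179 billion

Bank i lends (1 − rr)^i of the original deposit: Bank 1 lends 600·0.8580 = 514.8000, Bank 2 lends 600·0.8580² = 441.6984, and so on.
Summing a geometric series: total = 600·[0.8580·(1 − 0.8580^6) / (1 − 0.8580)] ≈ 2179.0004 billion.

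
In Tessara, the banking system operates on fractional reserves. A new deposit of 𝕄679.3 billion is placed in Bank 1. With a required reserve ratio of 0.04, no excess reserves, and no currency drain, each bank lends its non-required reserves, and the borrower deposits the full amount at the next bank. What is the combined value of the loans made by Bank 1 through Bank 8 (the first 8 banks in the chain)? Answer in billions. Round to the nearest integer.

Bank i lends (1 − rr)^i of the original deposit: Bank 1 lends 679.3·0.9600 = 652.1280, Bank 2 lends 679.3·0.9600² ≈ 626.0429, and so on.
Summing a geometric series: total = 679.3·[0.9600·(1 − 0.9600^8) / (1 − 0.9600)] ≈ 4542.2414 billion.

𝕄4542 billion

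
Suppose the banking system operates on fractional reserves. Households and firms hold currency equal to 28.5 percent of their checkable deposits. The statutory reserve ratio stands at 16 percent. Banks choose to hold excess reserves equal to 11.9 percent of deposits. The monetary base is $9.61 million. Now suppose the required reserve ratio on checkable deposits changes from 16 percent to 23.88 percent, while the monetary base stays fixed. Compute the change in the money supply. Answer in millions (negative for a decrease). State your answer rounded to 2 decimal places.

-2.68 million

Initially m₁ = (1 + 0.285) / (0.16 + 0.119 + 0.285) ≈ 2.2784, so M₁ = 2.2784 × 9.61 ≈ 21.8954 million.
After the change m₂ = (1 + 0.285) / (0.2388 + 0.119 + 0.285) ≈ 1.9991, so M₂ = 1.9991 × 9.61 ≈ 19.2114 million.
ΔM = M₂ − M₁ = 19.2114 − 21.8954 = -2.684 million.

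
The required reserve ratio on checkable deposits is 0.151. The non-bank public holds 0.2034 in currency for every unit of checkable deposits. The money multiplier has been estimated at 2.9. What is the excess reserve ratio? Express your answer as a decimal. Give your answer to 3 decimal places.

Using m = 2.9. Since m = (1 + c)/(c + rr + e), the denominator satisfies c + rr + e = (1 + c)/m = (1 + 0.2034) / 2.9 ≈ 0.414966.
With c = 0.2034 and rr = 0.151, the excess reserve ratio is 0.414966 − 0.2034 − 0.151 = 0.060566.

0.061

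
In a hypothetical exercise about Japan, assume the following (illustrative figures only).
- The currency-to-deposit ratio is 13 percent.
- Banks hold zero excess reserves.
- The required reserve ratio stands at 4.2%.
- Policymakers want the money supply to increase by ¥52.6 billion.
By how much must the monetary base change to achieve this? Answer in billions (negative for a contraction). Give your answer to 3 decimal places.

The money multiplier is m = (1 + c) / (rr + c) = (1 + 0.13) / (0.042 + 0.13) ≈ 6.569767.
ΔMB = ΔM / m = (+52.6) / 6.569767 ≈ 8.0064 billion.

¥8.006 billion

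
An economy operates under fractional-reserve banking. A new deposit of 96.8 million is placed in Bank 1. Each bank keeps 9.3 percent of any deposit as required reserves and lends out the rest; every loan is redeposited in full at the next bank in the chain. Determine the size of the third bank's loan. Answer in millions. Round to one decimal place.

72.2 million

Each bank lends a fraction (1 − rr) = 0.9070 of the deposit it receives, so Bank 3 receives 96.8·0.9070^2 and lends 96.8·0.9070^3 ≈ 72.2266 million.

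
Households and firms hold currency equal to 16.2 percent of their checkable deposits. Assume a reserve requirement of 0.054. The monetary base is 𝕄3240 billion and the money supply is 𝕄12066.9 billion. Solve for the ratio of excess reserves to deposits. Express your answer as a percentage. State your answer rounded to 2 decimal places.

Using m = M/MB = 12066.9/3240 ≈ 3.724352. Since m = (1 + c)/(c + rr + e), the denominator satisfies c + rr + e = (1 + c)/m = (1 + 0.162) / 3.724352 ≈ 0.312001.
With c = 0.162 and rr = 0.054, the ratio of excess reserves to deposits is 0.312001 − 0.162 − 0.054 = 0.096001.

9.60%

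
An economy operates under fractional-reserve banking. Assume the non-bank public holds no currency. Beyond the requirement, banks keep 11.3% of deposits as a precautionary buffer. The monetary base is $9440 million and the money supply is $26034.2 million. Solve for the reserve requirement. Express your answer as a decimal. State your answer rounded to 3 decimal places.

0.250

Using m = M/MB = 26034.2/9440 ≈ 2.757860. Since m = (1 + c)/(c + rr + e), the denominator satisfies c + rr + e = (1 + c)/m = (1 + 0) / 2.757860 ≈ 0.362600.
With c = 0 and e = 0.113, the reserve requirement is 0.362600 − 0 − 0.113 = 0.2496.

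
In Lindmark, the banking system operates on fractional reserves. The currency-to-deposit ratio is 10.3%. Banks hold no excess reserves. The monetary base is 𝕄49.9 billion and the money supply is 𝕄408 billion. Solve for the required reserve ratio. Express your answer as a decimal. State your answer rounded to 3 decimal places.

Using m = M/MB = 408/49.9 ≈ 8.176353. Since m = (1 + c)/(c + rr + e), the denominator satisfies c + rr + e = (1 + c)/m = (1 + 0.103) / 8.176353 ≈ 0.134901.
With c = 0.103 and e = 0, the required reserve ratio is 0.134901 − 0.103 − 0 = 0.031901.

0.032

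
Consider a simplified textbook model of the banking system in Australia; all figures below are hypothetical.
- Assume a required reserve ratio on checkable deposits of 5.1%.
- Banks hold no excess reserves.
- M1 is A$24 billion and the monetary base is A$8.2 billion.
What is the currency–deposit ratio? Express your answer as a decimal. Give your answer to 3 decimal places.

0.442

Using m = M/MB = 24/8.2 ≈ 2.926829. From m = (1 + c)/(c + rr + e), rearranging gives 1 + c = m·(c + rr + e), so c·(1 − m) = m·(rr + e) − 1.
Hence c = [m·(rr + e) − 1]/(1 − m) = [2.926829 × (0.051 + 0) − 1] / (1 − 2.926829) ≈ 0.441519.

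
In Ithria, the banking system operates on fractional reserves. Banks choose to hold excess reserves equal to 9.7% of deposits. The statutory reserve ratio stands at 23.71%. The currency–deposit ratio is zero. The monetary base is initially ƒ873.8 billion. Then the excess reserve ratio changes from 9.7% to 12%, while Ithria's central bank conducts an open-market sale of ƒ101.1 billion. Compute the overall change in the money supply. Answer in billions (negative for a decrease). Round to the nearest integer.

-452 billion

Before: m₁ = 1 / (0.2371 + 0.097) ≈ 2.9931, MB₁ = 873.8, so M₁ = 2.9931 × 873.8 ≈ 2615.3708 billion.
After: m₂ = 1 / (0.2371 + 0.12) ≈ 2.8003, MB₂ = 873.8 − 101.1 = 772.7, so M₂ = 2.8003 × 772.7 ≈ 2163.7918 billion.
ΔM = M₂ − M₁ = 2163.7918 − 2615.3708 = -451.579 billion.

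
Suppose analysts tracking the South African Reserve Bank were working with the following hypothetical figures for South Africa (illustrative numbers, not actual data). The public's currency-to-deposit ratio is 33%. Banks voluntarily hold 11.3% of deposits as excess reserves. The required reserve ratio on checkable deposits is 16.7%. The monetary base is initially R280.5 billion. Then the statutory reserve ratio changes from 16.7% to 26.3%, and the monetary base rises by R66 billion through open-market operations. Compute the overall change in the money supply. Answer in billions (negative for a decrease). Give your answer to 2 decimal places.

R41.17 billion

Before: m₁ = (1 + 0.33) / (0.167 + 0.113 + 0.33) ≈ 2.180328, MB₁ = 280.5, so M₁ = 2.180328 × 280.5 ≈ 611.582 billion.
After: m₂ = (1 + 0.33) / (0.263 + 0.113 + 0.33) ≈ 1.883853, MB₂ = 280.5 + 66 = 346.5, so M₂ = 1.883853 × 346.5 ≈ 652.7551 billion.
ΔM = M₂ − M₁ = 652.7551 − 611.582 = 41.1731 billion.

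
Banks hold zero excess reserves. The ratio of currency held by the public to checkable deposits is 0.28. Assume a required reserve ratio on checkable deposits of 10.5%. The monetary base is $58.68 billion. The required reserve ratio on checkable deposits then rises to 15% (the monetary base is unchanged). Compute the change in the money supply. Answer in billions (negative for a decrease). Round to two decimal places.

Initially m₁ = (1 + 0.28) / (0.105 + 0.28) ≈ 3.32468, so M₁ = 3.32468 × 58.68 ≈ 195.0922 billion.
After the change m₂ = (1 + 0.28) / (0.15 + 0.28) ≈ 2.97674, so M₂ = 2.97674 × 58.68 ≈ 174.6751 billion.
ΔM = M₂ − M₁ = 174.6751 − 195.0922 = -20.4171 billion.

-20.42 billion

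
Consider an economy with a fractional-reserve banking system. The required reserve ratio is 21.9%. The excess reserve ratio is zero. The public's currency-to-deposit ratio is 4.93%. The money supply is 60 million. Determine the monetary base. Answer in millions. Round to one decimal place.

15.3 million

The money multiplier is m = (1 + c) / (rr + c) = (1 + 0.0493) / (0.219 + 0.0493) ≈ 3.9109.
MB = M / m = 60 / 3.9109 ≈ 15.3417 million.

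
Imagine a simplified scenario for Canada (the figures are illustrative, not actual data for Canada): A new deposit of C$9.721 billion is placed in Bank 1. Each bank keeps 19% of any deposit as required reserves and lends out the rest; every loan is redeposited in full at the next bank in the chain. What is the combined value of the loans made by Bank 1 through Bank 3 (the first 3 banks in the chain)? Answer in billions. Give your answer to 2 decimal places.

C$19.42 billion

Bank i lends (1 − rr)^i of the original deposit: Bank 1 lends 9.721·0.8100 ≈ 7.8740, Bank 2 lends 9.721·0.8100² ≈ 6.3779, and so on.
Summing a geometric series: total = 9.721·[0.8100·(1 − 0.8100^3) / (1 − 0.8100)] ≈ 19.4181 billion.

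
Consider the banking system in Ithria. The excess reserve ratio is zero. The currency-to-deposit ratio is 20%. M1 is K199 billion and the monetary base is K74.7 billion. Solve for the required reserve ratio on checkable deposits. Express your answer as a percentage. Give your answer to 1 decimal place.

Using m = M/MB = 199/74.7 ≈ 2.663989. Since m = (1 + c)/(c + rr + e), the denominator satisfies c + rr + e = (1 + c)/m = (1 + 0.2) / 2.663989 ≈ 0.450452.
With c = 0.2 and e = 0, the required reserve ratio on checkable deposits is 0.450452 − 0.2 − 0 = 0.250452.

25.0%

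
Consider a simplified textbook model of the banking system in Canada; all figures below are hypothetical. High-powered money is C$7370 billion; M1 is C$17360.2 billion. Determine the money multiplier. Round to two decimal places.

The money multiplier is m = M / MB = 17360.2 / 7370 ≈ 2.35552.

2.36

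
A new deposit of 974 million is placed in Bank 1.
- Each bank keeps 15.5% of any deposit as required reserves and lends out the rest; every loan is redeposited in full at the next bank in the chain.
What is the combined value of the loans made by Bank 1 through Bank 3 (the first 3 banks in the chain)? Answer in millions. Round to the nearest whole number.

2106 million

Bank i lends (1 − rr)^i of the original deposit: Bank 1 lends 974·0.8450 = 823.0300, Bank 2 lends 974·0.8450² ≈ 695.4603, and so on.
Summing a geometric series: total = 974·[0.8450·(1 − 0.8450^3) / (1 − 0.8450)] ≈ 2106.1543 million.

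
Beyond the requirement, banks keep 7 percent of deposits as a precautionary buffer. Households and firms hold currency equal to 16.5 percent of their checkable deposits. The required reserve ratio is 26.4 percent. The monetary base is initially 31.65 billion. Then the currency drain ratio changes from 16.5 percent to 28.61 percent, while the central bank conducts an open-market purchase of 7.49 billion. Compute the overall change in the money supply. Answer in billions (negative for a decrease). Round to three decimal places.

7.285 billion

Before: m₁ = (1 + 0.165) / (0.264 + 0.07 + 0.165) ≈ 2.334669, MB₁ = 31.65, so M₁ = 2.334669 × 31.65 ≈ 73.8923 billion.
After: m₂ = (1 + 0.2861) / (0.264 + 0.07 + 0.2861) ≈ 2.074020, MB₂ = 31.65 + 7.49 = 39.14, so M₂ = 2.074020 × 39.14 ≈ 81.1771 billion.
ΔM = M₂ − M₁ = 81.1771 − 73.8923 = 7.2848 billion.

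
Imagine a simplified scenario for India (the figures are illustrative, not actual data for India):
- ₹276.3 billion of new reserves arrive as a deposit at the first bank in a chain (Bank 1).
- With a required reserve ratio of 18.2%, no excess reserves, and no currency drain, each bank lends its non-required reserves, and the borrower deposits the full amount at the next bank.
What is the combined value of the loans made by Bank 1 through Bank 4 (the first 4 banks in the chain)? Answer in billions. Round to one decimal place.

₹685.8 billion

Bank i lends (1 − rr)^i of the original deposit: Bank 1 lends 276.3·0.8180 = 226.0134, Bank 2 lends 276.3·0.8180² ≈ 184.8790, and so on.
Summing a geometric series: total = 276.3·[0.8180·(1 − 0.8180^4) / (1 − 0.8180)] ≈ 685.8303 billion.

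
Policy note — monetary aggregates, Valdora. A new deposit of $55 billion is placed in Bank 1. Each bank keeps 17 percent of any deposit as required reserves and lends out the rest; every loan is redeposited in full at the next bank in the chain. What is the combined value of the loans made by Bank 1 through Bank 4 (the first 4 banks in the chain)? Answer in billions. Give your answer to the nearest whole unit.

$141 billion

Bank i lends (1 − rr)^i of the original deposit: Bank 1 lends 55·0.8300 = 45.6500, Bank 2 lends 55·0.8300² = 37.8895, and so on.
Summing a geometric series: total = 55·[0.8300·(1 − 0.8300^4) / (1 − 0.8300)] ≈ 141.0899 billion.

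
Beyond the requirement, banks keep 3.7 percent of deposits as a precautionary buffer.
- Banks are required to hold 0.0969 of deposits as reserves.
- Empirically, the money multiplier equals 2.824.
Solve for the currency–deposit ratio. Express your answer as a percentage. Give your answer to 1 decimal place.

Using m = 2.824. From m = (1 + c)/(c + rr + e), rearranging gives 1 + c = m·(c + rr + e), so c·(1 − m) = m·(rr + e) − 1.
Hence c = [m·(rr + e) − 1]/(1 − m) = [2.824 × (0.0969 + 0.037) − 1] / (1 − 2.824) ≈ 0.340936.

34.1%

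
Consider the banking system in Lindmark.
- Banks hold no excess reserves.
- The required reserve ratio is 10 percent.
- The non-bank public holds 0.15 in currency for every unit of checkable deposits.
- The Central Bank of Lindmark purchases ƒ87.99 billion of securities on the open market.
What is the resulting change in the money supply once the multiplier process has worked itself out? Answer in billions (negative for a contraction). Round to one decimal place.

ƒ404.8 billion

The money multiplier is m = (1 + c) / (rr + c) = (1 + 0.15) / (0.1 + 0.15) = 4.6.
The purchase adds 87.99 billion of base, so ΔM = m × ΔMB = 4.6 × (+87.99) = 404.754 billion.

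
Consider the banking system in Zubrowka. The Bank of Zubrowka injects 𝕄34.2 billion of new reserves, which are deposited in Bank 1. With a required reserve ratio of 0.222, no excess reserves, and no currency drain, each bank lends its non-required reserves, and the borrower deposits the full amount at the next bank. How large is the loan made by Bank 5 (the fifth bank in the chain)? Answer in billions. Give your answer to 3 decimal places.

𝕄9.748 billion

Each bank lends a fraction (1 − rr) = 0.7780 of the deposit it receives, so Bank 5 receives 34.2·0.7780^4 and lends 34.2·0.7780^5 ≈ 9.7482 billion.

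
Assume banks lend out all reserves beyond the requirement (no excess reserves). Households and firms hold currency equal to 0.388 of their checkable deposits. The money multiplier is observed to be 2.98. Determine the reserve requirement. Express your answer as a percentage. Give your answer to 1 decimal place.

7.8%

Using m = 2.98. Since m = (1 + c)/(c + rr + e), the denominator satisfies c + rr + e = (1 + c)/m = (1 + 0.388) / 2.98 ≈ 0.465772.
With c = 0.388 and e = 0, the reserve requirement is 0.465772 − 0.388 − 0 = 0.077772.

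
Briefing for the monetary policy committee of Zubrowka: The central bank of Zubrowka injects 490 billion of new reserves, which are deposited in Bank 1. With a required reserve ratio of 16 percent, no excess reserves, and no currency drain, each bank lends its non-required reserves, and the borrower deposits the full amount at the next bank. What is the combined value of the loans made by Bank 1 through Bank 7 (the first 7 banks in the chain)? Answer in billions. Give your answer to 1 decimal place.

Bank i lends (1 − rr)^i of the original deposit: Bank 1 lends 490·0.8400 = 411.6000, Bank 2 lends 490·0.8400² = 345.7440, and so on.
Summing a geometric series: total = 490·[0.8400·(1 − 0.8400^7) / (1 − 0.8400)] ≈ 1813.3801 billion.

1813.4 billion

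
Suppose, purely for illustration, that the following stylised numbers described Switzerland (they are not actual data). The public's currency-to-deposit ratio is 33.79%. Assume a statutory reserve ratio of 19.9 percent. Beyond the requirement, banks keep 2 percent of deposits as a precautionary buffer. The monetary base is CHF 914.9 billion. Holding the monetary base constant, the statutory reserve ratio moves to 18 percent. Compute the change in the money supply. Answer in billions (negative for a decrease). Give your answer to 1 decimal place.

Initially m₁ = (1 + 0.3379) / (0.199 + 0.02 + 0.3379) ≈ 2.40241, so M₁ = 2.40241 × 914.9 ≈ 2197.9649 billion.
After the change m₂ = (1 + 0.3379) / (0.18 + 0.02 + 0.3379) ≈ 2.48727, so M₂ = 2.48727 × 914.9 ≈ 2275.6033 billion.
ΔM = M₂ − M₁ = 2275.6033 − 2197.9649 = 77.6384 billion.

CHF 77.6 billion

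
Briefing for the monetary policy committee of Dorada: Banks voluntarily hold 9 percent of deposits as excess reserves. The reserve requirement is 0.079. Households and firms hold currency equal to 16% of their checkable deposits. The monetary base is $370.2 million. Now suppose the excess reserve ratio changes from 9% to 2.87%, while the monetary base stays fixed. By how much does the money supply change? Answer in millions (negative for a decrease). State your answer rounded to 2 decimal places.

$298.89 million

Initially m₁ = (1 + 0.16) / (0.079 + 0.09 + 0.16) ≈ 3.525836, so M₁ = 3.525836 × 370.2 ≈ 1305.2645 million.
After the change m₂ = (1 + 0.16) / (0.079 + 0.0287 + 0.16) ≈ 4.333209, so M₂ = 4.333209 × 370.2 ≈ 1604.154 million.
ΔM = M₂ − M₁ = 1604.154 − 1305.2645 = 298.8895 million.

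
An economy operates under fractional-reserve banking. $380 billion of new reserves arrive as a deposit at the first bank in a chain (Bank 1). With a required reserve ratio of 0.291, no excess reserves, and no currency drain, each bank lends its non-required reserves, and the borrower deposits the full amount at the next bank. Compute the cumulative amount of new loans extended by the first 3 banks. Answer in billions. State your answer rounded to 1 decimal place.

Bank i lends (1 − rr)^i of the original deposit: Bank 1 lends 380·0.7090 = 269.4200, Bank 2 lends 380·0.7090² ≈ 191.0188, and so on.
Summing a geometric series: total = 380·[0.7090·(1 − 0.7090^3) / (1 − 0.7090)] ≈ 595.8711 billion.

$595.9 billion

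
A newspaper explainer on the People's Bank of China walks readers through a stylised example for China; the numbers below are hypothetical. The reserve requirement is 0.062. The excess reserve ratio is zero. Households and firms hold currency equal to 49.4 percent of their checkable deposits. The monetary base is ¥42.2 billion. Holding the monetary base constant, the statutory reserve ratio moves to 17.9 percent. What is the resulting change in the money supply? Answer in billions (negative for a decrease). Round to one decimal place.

-19.7 billion

Initially m₁ = (1 + 0.494) / (0.062 + 0.494) ≈ 2.6871, so M₁ = 2.6871 × 42.2 ≈ 113.3956 billion.
After the change m₂ = (1 + 0.494) / (0.179 + 0.494) ≈ 2.2199, so M₂ = 2.2199 × 42.2 ≈ 93.6798 billion.
ΔM = M₂ − M₁ = 93.6798 − 113.3956 = -19.7158 billion.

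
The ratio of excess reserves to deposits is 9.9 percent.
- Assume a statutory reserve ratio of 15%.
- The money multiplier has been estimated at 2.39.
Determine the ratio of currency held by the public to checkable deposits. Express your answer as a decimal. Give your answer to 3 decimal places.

Using m = 2.39. From m = (1 + c)/(c + rr + e), rearranging gives 1 + c = m·(c + rr + e), so c·(1 − m) = m·(rr + e) − 1.
Hence c = [m·(rr + e) − 1]/(1 − m) = [2.39 × (0.15 + 0.099) − 1] / (1 − 2.39) ≈ 0.291288.

0.291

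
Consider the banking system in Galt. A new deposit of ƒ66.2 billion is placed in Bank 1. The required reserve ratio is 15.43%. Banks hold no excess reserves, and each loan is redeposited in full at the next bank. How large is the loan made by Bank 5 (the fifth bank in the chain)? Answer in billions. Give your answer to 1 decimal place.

ƒ28.6 billion

Each bank lends a fraction (1 − rr) = 0.8457 of the deposit it receives, so Bank 5 receives 66.2·0.8457^4 and lends 66.2·0.8457^5 ≈ 28.6378 billion.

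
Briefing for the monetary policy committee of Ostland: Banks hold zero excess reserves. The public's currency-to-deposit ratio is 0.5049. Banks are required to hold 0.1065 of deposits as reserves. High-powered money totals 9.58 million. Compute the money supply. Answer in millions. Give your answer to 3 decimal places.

23.580 million

The money multiplier is m = (1 + c) / (rr + c) = (1 + 0.5049) / (0.1065 + 0.5049) ≈ 2.46140.
So M = m × MB = 2.46140 × 9.58 ≈ 23.5802 million.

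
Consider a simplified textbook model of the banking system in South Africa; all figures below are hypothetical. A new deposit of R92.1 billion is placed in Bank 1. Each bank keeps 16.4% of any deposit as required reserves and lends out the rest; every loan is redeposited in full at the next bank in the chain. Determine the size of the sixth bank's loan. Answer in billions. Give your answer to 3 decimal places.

Each bank lends a fraction (1 − rr) = 0.8360 of the deposit it receives, so Bank 6 receives 92.1·0.8360^5 and lends 92.1·0.8360^6 ≈ 31.4411 billion.

R31.441 billion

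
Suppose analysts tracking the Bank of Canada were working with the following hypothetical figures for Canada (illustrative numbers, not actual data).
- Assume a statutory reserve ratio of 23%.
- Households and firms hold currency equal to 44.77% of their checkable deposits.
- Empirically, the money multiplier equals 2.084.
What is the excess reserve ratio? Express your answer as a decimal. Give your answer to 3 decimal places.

Using m = 2.084. Since m = (1 + c)/(c + rr + e), the denominator satisfies c + rr + e = (1 + c)/m = (1 + 0.4477) / 2.084 ≈ 0.694674.
With c = 0.4477 and rr = 0.23, the excess reserve ratio is 0.694674 − 0.4477 − 0.23 = 0.016974.

0.017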